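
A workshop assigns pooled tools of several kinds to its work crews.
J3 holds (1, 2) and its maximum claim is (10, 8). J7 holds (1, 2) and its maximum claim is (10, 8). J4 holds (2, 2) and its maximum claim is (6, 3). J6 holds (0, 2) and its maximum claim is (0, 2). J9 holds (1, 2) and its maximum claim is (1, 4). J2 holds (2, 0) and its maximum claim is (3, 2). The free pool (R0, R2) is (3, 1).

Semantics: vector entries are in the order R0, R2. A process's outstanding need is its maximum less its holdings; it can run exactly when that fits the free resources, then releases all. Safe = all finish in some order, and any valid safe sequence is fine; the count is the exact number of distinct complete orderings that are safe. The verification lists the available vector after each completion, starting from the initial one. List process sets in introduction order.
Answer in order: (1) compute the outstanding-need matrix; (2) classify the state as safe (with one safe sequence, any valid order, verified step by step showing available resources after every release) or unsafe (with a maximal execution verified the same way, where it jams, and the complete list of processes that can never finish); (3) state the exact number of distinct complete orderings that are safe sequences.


(1) Outstanding need per process (order R0, R2):
  J3: (9, 6)
  J7: (9, 6)
  J4: (4, 1)
  J6: (0, 0)
  J9: (0, 2)
  J2: (1, 2)
(2) UNSAFE — no complete ordering exists.
Key observation: the pool after J6, J2, J9, J4 is (8, 7); every surviving request exceeds it in R0, so progress ends there.
The run J6, J2, J9, J4 cannot be extended any further. Step-by-step check:
  pool = (3, 1)
  J6 needs (0, 0) <= (3, 1) -> finishes; pool += (0, 2) = (3, 3)
  J2 needs (1, 2) <= (3, 3) -> finishes; pool += (2, 0) = (5, 3)
  J9 needs (0, 2) <= (5, 3) -> finishes; pool += (1, 2) = (6, 5)
  J4 needs (4, 1) <= (6, 5) -> finishes; pool += (2, 2) = (8, 7)
  blocked: J3 wants (9, 6), pool (8, 7) — not enough R0
  blocked: J7 wants (9, 6), pool (8, 7) — not enough R0
Never able to finish: J3 and J7.
(3) Precisely 0 of the possible complete orderings are safe sequences.


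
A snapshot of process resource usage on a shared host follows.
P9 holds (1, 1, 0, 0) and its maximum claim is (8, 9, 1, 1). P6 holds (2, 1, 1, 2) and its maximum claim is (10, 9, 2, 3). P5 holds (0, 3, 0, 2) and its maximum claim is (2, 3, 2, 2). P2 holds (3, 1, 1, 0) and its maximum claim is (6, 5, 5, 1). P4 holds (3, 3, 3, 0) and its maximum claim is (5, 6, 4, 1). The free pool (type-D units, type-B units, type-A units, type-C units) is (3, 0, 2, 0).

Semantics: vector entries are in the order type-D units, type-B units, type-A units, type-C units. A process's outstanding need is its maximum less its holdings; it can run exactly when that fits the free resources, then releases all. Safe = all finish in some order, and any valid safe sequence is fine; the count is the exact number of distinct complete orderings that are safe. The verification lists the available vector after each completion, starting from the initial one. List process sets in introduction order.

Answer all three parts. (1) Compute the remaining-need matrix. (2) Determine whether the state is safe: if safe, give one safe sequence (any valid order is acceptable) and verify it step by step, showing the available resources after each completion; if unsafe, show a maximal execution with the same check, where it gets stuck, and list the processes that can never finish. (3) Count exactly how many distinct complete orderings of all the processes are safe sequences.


(1) Need matrix, components ordered type-D units, type-B units, type-A units, type-C units:
  P9: (7, 8, 1, 1)
  P6: (8, 8, 1, 1)
  P5: (2, 0, 2, 0)
  P2: (3, 4, 4, 1)
  P4: (2, 3, 1, 1)
(2) UNSAFE.
Key observation: after P5, P4, P2 complete, (9, 7, 6, 2) is the best the pool ever gets, yet each leftover process wants more type-B units.
Going as far as possible: P5, P4, P2; after that, nothing fits. Check, step by step:
  pool = (3, 0, 2, 0)
  P5 needs (2, 0, 2, 0) <= (3, 0, 2, 0) -> finishes; pool += (0, 3, 0, 2) = (3, 3, 2, 2)
  P4 needs (2, 3, 1, 1) <= (3, 3, 2, 2) -> finishes; pool += (3, 3, 3, 0) = (6, 6, 5, 2)
  P2 needs (3, 4, 4, 1) <= (6, 6, 5, 2) -> finishes; pool += (3, 1, 1, 0) = (9, 7, 6, 2)
  P9 cannot run: need (7, 8, 1, 1) vs free (9, 7, 6, 2) (insufficient type-B units)
  P6 cannot run: need (8, 8, 1, 1) vs free (9, 7, 6, 2) (insufficient type-B units)
Permanently blocked: P9 and P6.
(3) The exact count: 0 of the possible complete orderings are safe sequences.


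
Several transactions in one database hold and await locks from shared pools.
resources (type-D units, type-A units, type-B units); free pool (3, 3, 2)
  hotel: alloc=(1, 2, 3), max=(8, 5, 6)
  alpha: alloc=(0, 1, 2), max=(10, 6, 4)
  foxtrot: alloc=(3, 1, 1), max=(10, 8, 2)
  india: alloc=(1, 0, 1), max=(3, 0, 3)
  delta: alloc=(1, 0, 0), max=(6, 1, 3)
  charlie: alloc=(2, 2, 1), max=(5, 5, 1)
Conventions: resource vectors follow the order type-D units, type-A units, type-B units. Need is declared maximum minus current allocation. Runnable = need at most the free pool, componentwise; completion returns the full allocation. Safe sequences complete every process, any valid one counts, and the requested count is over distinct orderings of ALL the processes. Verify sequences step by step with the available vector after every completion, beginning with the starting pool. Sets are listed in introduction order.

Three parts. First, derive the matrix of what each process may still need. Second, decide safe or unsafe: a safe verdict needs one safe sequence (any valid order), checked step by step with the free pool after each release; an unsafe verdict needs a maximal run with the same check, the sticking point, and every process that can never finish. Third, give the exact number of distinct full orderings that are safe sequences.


(1) Remaining need (order type-D units, type-A units, type-B units):
  hotel: (7, 3, 3)
  alpha: (10, 5, 2)
  foxtrot: (7, 7, 1)
  india: (2, 0, 2)
  delta: (5, 1, 3)
  charlie: (3, 3, 0)
(2) The state is SAFE; one workable sequence: charlie, india, delta, hotel, foxtrot, alpha.
Key observation: reading the order forward, charlie is the first process whose need (3, 3, 0) meets the free pool (3, 3, 2) exactly on a resource it requests.
Check, step by step:
  pool = (3, 3, 2)
  charlie needs (3, 3, 0) <= (3, 3, 2) -> finishes; pool += (2, 2, 1) = (5, 5, 3)
  india needs (2, 0, 2) <= (5, 5, 3) -> finishes; pool += (1, 0, 1) = (6, 5, 4)
  delta needs (5, 1, 3) <= (6, 5, 4) -> finishes; pool += (1, 0, 0) = (7, 5, 4)
  hotel needs (7, 3, 3) <= (7, 5, 4) -> finishes; pool += (1, 2, 3) = (8, 7, 7)
  foxtrot needs (7, 7, 1) <= (8, 7, 7) -> finishes; pool += (3, 1, 1) = (11, 8, 8)
  alpha needs (10, 5, 2) <= (11, 8, 8) -> finishes; pool += (0, 1, 2) = (11, 9, 10)
(3) Exactly 3 of the possible complete orderings are safe sequences.


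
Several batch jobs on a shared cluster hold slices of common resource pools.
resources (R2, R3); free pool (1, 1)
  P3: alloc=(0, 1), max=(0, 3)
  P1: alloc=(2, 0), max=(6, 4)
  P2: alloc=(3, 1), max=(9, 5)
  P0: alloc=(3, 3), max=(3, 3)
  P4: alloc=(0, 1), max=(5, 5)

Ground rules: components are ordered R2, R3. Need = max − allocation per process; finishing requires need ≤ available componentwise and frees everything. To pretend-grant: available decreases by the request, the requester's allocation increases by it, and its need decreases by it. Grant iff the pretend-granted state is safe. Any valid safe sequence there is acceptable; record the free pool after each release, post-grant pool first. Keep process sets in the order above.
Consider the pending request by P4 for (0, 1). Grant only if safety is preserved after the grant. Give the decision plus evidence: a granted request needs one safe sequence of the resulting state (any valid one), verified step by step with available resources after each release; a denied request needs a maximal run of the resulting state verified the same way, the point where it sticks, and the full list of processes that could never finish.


GRANT: granting preserves safety; a valid post-grant sequence is P0, P3, P1, P2, P4.
Key observation: post-grant, (1, 0) remains, and an order beginning with P0 completes everyone.
Verifying the post-grant state step by step:
  pool = (1, 0)
  P0 needs (0, 0) <= (1, 0) -> finishes; pool += (3, 3) = (4, 3)
  P3 needs (0, 2) <= (4, 3) -> finishes; pool += (0, 1) = (4, 4)
  P1 needs (4, 4) <= (4, 4) -> finishes; pool += (2, 0) = (6, 4)
  P2 needs (6, 4) <= (6, 4) -> finishes; pool += (3, 1) = (9, 5)
  P4 needs (5, 3) <= (9, 5) -> finishes; pool += (0, 2) = (9, 7)


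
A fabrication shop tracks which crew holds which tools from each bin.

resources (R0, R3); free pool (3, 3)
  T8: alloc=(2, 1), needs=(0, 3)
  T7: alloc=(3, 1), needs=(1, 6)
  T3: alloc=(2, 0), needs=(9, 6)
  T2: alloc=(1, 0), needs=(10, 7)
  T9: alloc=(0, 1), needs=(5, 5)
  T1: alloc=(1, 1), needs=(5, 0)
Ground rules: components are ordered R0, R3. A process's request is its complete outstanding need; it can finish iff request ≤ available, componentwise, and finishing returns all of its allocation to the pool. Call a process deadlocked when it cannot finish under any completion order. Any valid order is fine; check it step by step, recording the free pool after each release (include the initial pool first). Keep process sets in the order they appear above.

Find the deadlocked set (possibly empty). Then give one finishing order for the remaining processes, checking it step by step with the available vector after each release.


The deadlocked set is empty.
Key observation: T8 can run right away; the returned allocation unlocks the remaining processes in turn.
The rest can finish in the order T8, T1, T9, T7, T3, T2. Verifying each step:
  pool = (3, 3)
  T8 needs (0, 3) <= (3, 3) -> finishes; pool += (2, 1) = (5, 4)
  T1 needs (5, 0) <= (5, 4) -> finishes; pool += (1, 1) = (6, 5)
  T9 needs (5, 5) <= (6, 5) -> finishes; pool += (0, 1) = (6, 6)
  T7 needs (1, 6) <= (6, 6) -> finishes; pool += (3, 1) = (9, 7)
  T3 needs (9, 6) <= (9, 7) -> finishes; pool += (2, 0) = (11, 7)
  T2 needs (10, 7) <= (11, 7) -> finishes; pool += (1, 0) = (12, 7)


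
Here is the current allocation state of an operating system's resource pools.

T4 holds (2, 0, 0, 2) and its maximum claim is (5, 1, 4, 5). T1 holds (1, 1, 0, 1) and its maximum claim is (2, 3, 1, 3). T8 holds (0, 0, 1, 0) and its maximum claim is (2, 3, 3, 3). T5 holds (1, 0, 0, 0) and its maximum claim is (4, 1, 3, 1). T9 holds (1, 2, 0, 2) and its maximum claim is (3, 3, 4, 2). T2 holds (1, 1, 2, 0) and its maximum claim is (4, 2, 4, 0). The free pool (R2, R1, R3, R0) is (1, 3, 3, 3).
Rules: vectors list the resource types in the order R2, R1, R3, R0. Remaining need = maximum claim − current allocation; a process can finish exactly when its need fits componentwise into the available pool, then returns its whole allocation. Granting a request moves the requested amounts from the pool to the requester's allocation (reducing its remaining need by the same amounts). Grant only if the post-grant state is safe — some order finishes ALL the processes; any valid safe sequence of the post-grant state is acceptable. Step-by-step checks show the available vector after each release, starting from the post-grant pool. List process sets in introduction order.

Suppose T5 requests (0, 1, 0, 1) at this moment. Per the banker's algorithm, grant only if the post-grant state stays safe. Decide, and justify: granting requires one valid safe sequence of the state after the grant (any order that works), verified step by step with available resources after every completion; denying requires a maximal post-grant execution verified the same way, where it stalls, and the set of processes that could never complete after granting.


GRANT. The post-grant state is safe; one safe sequence: T1, T8, T9, T4, T2, T5.
Key observation: (1, 2, 3, 2) free after granting still covers T1 first, and each release covers the next.
Step-by-step check of the post-grant state:
  pool = (1, 2, 3, 2)
  T1: need (1, 2, 1, 2) fits (1, 2, 3, 2); releases (1, 1, 0, 1), pool now (2, 3, 3, 3)
  T8: need (2, 3, 2, 3) fits (2, 3, 3, 3); releases (0, 0, 1, 0), pool now (2, 3, 4, 3)
  T9: need (2, 1, 4, 0) fits (2, 3, 4, 3); releases (1, 2, 0, 2), pool now (3, 5, 4, 5)
  T4: need (3, 1, 4, 3) fits (3, 5, 4, 5); releases (2, 0, 0, 2), pool now (5, 5, 4, 7)
  T2: need (3, 1, 2, 0) fits (5, 5, 4, 7); releases (1, 1, 2, 0), pool now (6, 6, 6, 7)
  T5: need (3, 0, 3, 0) fits (6, 6, 6, 7); releases (1, 1, 0, 1), pool now (7, 7, 6, 8)


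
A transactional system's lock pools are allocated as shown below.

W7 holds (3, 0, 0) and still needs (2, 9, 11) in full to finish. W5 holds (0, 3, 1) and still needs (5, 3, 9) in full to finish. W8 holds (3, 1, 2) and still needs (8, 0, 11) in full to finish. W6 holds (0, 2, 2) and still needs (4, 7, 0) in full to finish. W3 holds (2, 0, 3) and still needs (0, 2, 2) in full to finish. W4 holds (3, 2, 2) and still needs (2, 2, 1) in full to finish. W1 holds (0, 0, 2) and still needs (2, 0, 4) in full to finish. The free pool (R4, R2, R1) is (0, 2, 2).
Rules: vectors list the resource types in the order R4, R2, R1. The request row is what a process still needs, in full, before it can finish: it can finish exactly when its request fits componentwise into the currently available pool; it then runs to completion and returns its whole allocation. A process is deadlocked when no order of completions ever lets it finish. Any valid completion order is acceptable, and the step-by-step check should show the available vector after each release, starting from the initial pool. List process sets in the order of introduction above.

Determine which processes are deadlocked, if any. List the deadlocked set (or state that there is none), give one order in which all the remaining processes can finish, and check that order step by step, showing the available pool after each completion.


Nothing here is deadlocked.
Key observation: no deadlock: W3 fits now, and the freed resources carry the rest through.
A valid finishing order for the others: W3, W1, W4, W5, W6, W7, W8. Step-by-step check:
  pool = (0, 2, 2)
  W3: need (0, 2, 2) fits (0, 2, 2); releases (2, 0, 3), pool now (2, 2, 5)
  W1: need (2, 0, 4) fits (2, 2, 5); releases (0, 0, 2), pool now (2, 2, 7)
  W4: need (2, 2, 1) fits (2, 2, 7); releases (3, 2, 2), pool now (5, 4, 9)
  W5: need (5, 3, 9) fits (5, 4, 9); releases (0, 3, 1), pool now (5, 7, 10)
  W6: need (4, 7, 0) fits (5, 7, 10); releases (0, 2, 2), pool now (5, 9, 12)
  W7: need (2, 9, 11) fits (5, 9, 12); releases (3, 0, 0), pool now (8, 9, 12)
  W8: need (8, 0, 11) fits (8, 9, 12); releases (3, 1, 2), pool now (11, 10, 14)


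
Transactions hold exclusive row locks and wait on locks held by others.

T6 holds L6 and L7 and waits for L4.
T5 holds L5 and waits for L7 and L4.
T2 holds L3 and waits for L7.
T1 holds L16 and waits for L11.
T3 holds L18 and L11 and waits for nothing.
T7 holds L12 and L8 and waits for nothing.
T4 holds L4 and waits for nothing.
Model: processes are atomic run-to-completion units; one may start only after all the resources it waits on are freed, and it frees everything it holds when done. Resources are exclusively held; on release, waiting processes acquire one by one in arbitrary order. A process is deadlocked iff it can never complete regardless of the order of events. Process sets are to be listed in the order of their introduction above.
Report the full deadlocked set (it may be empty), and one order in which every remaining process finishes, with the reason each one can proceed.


Nothing here is deadlocked.
Key observation: the waits form no ring: some process can always run, and its releases unblock the others one by one.
One completion order for the rest: T4, T6, T7, T3, T5, T1, T2.
Walking it through:
  T4 waits on nothing -> runs at once and releases L4
  T6 waits on L4 — all released -> runs and releases L6 and L7
  T7 waits on nothing -> runs at once and releases L12 and L8
  T3 waits on nothing -> runs at once and releases L18 and L11
  T5 waits on L7 and L4 — all released -> runs and releases L5
  T1 waits on L11 — all released -> runs and releases L16
  T2 waits on L7 — all released -> runs and releases L3


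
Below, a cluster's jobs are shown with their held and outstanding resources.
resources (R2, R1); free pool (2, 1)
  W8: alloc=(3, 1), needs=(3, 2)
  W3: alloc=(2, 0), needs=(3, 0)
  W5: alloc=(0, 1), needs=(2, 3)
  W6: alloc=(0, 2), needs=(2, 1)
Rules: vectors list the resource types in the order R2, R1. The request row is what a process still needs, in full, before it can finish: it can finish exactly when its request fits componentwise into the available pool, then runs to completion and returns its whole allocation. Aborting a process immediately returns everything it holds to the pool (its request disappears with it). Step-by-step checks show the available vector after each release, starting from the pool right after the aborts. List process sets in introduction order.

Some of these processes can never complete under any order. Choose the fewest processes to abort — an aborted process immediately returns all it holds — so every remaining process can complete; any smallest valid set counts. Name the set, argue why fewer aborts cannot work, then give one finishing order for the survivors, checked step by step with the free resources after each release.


The answer: abort W3.
Key observation: no ordering could ever have run W8 before the abort of W3; with (2, 0) back in the pool it fits at step 2.
Minimality: the empty abort set fails — the state is deadlocked as it stands.
Survivors finish in the order: W6, W8, W5. Walking it through (pool after the aborts first):
  pool = (4, 1)
  W6 needs (2, 1) <= (4, 1) -> finishes; pool += (0, 2) = (4, 3)
  W8 needs (3, 2) <= (4, 3) -> finishes; pool += (3, 1) = (7, 4)
  W5 needs (2, 3) <= (7, 4) -> finishes; pool += (0, 1) = (7, 5)


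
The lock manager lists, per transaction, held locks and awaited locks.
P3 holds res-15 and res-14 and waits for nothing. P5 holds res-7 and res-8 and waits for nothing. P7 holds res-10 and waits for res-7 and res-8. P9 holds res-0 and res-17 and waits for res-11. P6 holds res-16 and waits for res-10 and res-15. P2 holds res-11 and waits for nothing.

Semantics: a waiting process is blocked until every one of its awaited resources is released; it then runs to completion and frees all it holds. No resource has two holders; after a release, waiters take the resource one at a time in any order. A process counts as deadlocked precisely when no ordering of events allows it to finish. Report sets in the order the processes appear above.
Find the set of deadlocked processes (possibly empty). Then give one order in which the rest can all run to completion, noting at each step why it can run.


The deadlocked set is empty.
Key observation: although several processes wait, no cycle exists — each chain bottoms out at a free runner.
A valid finishing order for the others: P2, P5, P9, P3, P7, P6.
Verifying each step:
  P2: no waits; runs immediately, freeing res-11
  P5: no waits; runs immediately, freeing res-7 and res-8
  P9 waits on res-11 — all released -> runs and releases res-0 and res-17
  P3: no waits; runs immediately, freeing res-15 and res-14
  P7 waits on res-7 and res-8 — all released -> runs and releases res-10
  P6 waits on res-10 and res-15 — all released -> runs and releases res-16


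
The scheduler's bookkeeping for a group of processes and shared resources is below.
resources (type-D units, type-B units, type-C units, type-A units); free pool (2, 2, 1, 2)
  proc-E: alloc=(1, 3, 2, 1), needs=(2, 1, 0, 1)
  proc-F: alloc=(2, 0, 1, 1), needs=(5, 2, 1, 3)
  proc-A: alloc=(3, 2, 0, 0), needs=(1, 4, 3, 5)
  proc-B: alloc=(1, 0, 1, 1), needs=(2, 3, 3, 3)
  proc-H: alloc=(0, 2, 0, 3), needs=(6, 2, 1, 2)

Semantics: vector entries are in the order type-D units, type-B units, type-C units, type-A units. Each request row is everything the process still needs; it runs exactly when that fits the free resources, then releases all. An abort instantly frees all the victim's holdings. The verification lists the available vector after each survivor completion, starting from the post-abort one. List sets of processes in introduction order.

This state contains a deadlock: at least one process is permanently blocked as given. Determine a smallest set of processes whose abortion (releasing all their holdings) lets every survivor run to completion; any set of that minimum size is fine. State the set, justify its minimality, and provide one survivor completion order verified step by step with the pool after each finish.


The answer: abort proc-A.
Key observation: proc-F was stuck for good until proc-A gave back (3, 2, 0, 0); in the order shown it finishes at step 2.
Why nothing smaller works: aborting no one leaves the state deadlocked as given.
Survivors finish in the order: proc-E, proc-F, proc-B, proc-H. Check, step by step (pool after the aborts first):
  pool = (5, 4, 1, 2)
  proc-E needs (2, 1, 0, 1) <= (5, 4, 1, 2) -> finishes; pool += (1, 3, 2, 1) = (6, 7, 3, 3)
  proc-F needs (5, 2, 1, 3) <= (6, 7, 3, 3) -> finishes; pool += (2, 0, 1, 1) = (8, 7, 4, 4)
  proc-B needs (2, 3, 3, 3) <= (8, 7, 4, 4) -> finishes; pool += (1, 0, 1, 1) = (9, 7, 5, 5)
  proc-H needs (6, 2, 1, 2) <= (9, 7, 5, 5) -> finishes; pool += (0, 2, 0, 3) = (9, 9, 5, 8)


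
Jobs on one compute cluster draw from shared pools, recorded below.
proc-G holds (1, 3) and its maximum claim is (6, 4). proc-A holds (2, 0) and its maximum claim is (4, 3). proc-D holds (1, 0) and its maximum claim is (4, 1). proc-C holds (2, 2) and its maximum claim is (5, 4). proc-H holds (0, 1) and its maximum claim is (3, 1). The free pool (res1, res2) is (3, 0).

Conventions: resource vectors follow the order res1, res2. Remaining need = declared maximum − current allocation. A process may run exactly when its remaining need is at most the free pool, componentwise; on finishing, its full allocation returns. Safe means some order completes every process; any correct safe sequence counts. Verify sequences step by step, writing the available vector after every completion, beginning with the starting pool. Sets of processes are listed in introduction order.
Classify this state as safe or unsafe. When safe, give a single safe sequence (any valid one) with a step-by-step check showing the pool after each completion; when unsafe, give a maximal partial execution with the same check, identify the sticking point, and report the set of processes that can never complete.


The state is UNSAFE.
Key observation: after proc-H, proc-D the pool peaks at (4, 1), and each blocked process is short somewhere: proc-G on res1; proc-A on res2; proc-C on res2.
Going as far as possible: proc-H, proc-D; after that, nothing fits. Verifying each step:
  pool = (3, 0)
  run proc-H (needs (3, 0), free (3, 0)); after release of (0, 1) the pool is (3, 1)
  run proc-D (needs (3, 1), free (3, 1)); after release of (1, 0) the pool is (4, 1)
  proc-G still needs (5, 1) but only (4, 1) is free — short on res1
  proc-A still needs (2, 3) but only (4, 1) is free — short on res2
  proc-C still needs (3, 2) but only (4, 1) is free — short on res2
Processes that can never finish: proc-G, proc-A and proc-C.


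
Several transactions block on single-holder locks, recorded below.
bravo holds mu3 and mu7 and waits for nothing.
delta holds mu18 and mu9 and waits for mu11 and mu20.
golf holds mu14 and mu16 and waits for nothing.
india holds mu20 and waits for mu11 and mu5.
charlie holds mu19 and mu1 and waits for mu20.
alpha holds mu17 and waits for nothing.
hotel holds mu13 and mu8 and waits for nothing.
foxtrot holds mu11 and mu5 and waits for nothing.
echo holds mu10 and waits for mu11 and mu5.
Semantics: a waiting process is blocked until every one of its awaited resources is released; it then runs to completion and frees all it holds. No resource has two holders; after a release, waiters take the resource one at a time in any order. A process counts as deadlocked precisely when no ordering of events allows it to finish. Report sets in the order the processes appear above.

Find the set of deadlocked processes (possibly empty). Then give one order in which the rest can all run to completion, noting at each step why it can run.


Nothing here is deadlocked.
Key observation: every chain of waits terminates; starting from the processes that wait on nothing, all the rest unlock in turn.
A valid finishing order for the others: golf, alpha, foxtrot, india, hotel, bravo, charlie, echo, delta.
Walking it through:
  run golf (it waits on nothing); releases mu14 and mu16
  run alpha (it waits on nothing); releases mu17
  run foxtrot (it waits on nothing); releases mu11 and mu5
  india waits on mu11 and mu5 — all released -> runs and releases mu20
  run hotel (it waits on nothing); releases mu13 and mu8
  run bravo (it waits on nothing); releases mu3 and mu7
  charlie waits on mu20 — all released -> runs and releases mu19 and mu1
  echo waits on mu11 and mu5 — all released -> runs and releases mu10
  delta waits on mu11 and mu20 — all released -> runs and releases mu18 and mu9


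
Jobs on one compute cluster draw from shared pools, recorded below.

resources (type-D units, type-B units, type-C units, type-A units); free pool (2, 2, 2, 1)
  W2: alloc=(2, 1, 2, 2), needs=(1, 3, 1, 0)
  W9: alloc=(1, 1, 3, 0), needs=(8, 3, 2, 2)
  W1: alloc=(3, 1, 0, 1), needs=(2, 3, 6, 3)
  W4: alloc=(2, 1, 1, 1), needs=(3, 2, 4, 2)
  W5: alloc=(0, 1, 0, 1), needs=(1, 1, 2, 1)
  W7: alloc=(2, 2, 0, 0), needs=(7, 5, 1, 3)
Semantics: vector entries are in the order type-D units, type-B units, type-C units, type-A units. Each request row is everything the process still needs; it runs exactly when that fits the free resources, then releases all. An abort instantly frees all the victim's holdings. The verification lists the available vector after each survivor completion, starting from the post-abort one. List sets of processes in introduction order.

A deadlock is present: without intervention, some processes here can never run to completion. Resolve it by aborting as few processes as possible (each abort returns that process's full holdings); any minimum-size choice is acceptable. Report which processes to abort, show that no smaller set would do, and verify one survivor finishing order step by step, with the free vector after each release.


Minimum abort set: W9.
Key observation: the deadlocked W1 becomes finishable only because W9 released (1, 1, 3, 0); it completes at step 4 below.
Minimality: the empty abort set fails — the state is deadlocked as it stands.
The survivors complete as W5, W4, W2, W1, W7. Check, step by step (starting from the post-abort pool):
  pool = (3, 3, 5, 1)
  W5: need (1, 1, 2, 1) fits (3, 3, 5, 1); releases (0, 1, 0, 1), pool now (3, 4, 5, 2)
  W4: need (3, 2, 4, 2) fits (3, 4, 5, 2); releases (2, 1, 1, 1), pool now (5, 5, 6, 3)
  W2: need (1, 3, 1, 0) fits (5, 5, 6, 3); releases (2, 1, 2, 2), pool now (7, 6, 8, 5)
  W1: need (2, 3, 6, 3) fits (7, 6, 8, 5); releases (3, 1, 0, 1), pool now (10, 7, 8, 6)
  W7: need (7, 5, 1, 3) fits (10, 7, 8, 6); releases (2, 2, 0, 0), pool now (12, 9, 8, 6)


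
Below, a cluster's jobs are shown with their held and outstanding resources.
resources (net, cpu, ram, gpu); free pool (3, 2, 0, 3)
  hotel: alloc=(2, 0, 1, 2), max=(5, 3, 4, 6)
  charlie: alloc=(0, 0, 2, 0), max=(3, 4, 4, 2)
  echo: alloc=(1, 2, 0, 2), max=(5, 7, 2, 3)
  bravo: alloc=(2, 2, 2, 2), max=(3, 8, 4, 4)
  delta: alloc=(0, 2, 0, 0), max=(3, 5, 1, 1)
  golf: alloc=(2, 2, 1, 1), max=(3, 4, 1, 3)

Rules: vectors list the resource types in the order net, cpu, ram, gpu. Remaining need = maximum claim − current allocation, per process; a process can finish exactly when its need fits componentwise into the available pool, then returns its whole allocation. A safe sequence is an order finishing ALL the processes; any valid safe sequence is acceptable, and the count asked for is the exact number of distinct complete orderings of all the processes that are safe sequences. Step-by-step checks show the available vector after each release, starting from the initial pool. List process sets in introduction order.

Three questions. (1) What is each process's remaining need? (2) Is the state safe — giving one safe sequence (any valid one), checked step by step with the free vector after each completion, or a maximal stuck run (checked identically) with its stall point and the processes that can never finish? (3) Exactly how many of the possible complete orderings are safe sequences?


(1) Outstanding need per process (order net, cpu, ram, gpu):
  hotel: (3, 3, 3, 4)
  charlie: (3, 4, 2, 2)
  echo: (4, 5, 2, 1)
  bravo: (1, 6, 2, 2)
  delta: (3, 3, 1, 1)
  golf: (1, 2, 0, 2)
(2) UNSAFE.
Key observation: the wall is ram: completing golf, delta brings the pool only to (5, 6, 1, 4), and all the rest need more.
A maximal execution: golf, delta — then nothing else fits. Step-by-step check:
  pool = (3, 2, 0, 3)
  golf: need (1, 2, 0, 2) fits (3, 2, 0, 3); releases (2, 2, 1, 1), pool now (5, 4, 1, 4)
  delta: need (3, 3, 1, 1) fits (5, 4, 1, 4); releases (0, 2, 0, 0), pool now (5, 6, 1, 4)
  hotel still needs (3, 3, 3, 4) but only (5, 6, 1, 4) is free — short on ram
  charlie still needs (3, 4, 2, 2) but only (5, 6, 1, 4) is free — short on ram
  echo still needs (4, 5, 2, 1) but only (5, 6, 1, 4) is free — short on ram
  bravo still needs (1, 6, 2, 2) but only (5, 6, 1, 4) is free — short on ram
Never able to finish: hotel, charlie, echo and bravo.
(3) Exactly 0 of the possible complete orderings are safe sequences.


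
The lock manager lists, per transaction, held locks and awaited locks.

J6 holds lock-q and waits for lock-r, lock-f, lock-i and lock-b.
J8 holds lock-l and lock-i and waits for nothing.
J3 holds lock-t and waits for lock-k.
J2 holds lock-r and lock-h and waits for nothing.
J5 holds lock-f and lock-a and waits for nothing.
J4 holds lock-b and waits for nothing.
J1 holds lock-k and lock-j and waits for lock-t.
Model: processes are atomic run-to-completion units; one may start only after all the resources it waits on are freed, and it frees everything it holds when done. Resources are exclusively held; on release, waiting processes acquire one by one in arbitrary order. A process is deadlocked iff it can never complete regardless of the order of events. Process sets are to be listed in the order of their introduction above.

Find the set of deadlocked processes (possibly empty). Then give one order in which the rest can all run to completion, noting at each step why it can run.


Deadlocked set: J3 and J1.
Key observation: the wait chain closes on itself along J3 -> J1 -> J3; no other process is dragged down with it.
One completion order for the rest: J5, J2, J4, J8, J6.
Walking it through:
  run J5 (it waits on nothing); releases lock-f and lock-a
  run J2 (it waits on nothing); releases lock-r and lock-h
  run J4 (it waits on nothing); releases lock-b
  run J8 (it waits on nothing); releases lock-l and lock-i
  J6 waits on lock-r, lock-f, lock-i and lock-b — all released -> runs and releases lock-q


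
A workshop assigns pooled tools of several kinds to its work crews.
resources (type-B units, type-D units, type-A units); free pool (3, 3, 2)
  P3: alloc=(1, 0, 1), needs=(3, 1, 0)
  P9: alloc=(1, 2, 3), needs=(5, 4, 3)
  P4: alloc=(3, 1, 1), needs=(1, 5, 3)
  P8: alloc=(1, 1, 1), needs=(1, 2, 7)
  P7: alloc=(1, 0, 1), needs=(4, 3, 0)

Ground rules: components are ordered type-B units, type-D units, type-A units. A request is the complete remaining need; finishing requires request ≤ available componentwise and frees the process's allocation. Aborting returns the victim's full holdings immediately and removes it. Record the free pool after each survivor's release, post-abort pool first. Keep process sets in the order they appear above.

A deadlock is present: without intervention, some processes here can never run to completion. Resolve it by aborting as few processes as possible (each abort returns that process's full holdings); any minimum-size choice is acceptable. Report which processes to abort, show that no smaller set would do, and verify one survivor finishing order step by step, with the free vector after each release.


Abort P4.
Key observation: P9 was stuck for good until P4 gave back (3, 1, 1); in the order shown it finishes at step 2.
Minimality: the empty abort set fails — the state is deadlocked as it stands.
Survivors finish in the order: P7, P9, P3, P8. Walking it through (pool after the aborts first):
  pool = (6, 4, 3)
  run P7 (needs (4, 3, 0), free (6, 4, 3)); after release of (1, 0, 1) the pool is (7, 4, 4)
  run P9 (needs (5, 4, 3), free (7, 4, 4)); after release of (1, 2, 3) the pool is (8, 6, 7)
  run P3 (needs (3, 1, 0), free (8, 6, 7)); after release of (1, 0, 1) the pool is (9, 6, 8)
  run P8 (needs (1, 2, 7), free (9, 6, 8)); after release of (1, 1, 1) the pool is (10, 7, 9)


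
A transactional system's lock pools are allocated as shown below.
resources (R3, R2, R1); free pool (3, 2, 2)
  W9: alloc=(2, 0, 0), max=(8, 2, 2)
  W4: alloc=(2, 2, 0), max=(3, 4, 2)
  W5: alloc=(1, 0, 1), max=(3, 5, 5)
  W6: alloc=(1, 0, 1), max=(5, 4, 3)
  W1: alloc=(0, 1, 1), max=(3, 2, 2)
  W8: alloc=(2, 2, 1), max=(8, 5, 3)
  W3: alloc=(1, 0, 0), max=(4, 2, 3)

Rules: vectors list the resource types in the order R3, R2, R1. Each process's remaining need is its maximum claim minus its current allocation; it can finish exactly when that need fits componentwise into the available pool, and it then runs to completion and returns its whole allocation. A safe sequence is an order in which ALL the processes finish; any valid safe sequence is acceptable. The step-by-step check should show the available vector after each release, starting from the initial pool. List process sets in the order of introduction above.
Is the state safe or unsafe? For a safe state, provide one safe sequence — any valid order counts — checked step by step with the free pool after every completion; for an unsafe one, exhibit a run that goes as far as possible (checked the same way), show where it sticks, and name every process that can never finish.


SAFE — a valid safe sequence is W4, W6, W1, W5, W3, W9, W8.
Key observation: at W4 the run first touches a limit — (1, 2, 2) against (3, 2, 2), exact on a resource it actually requests.
Verifying each step:
  pool = (3, 2, 2)
  W4: need (1, 2, 2) fits (3, 2, 2); releases (2, 2, 0), pool now (5, 4, 2)
  W6: need (4, 4, 2) fits (5, 4, 2); releases (1, 0, 1), pool now (6, 4, 3)
  W1: need (3, 1, 1) fits (6, 4, 3); releases (0, 1, 1), pool now (6, 5, 4)
  W5: need (2, 5, 4) fits (6, 5, 4); releases (1, 0, 1), pool now (7, 5, 5)
  W3: need (3, 2, 3) fits (7, 5, 5); releases (1, 0, 0), pool now (8, 5, 5)
  W9: need (6, 2, 2) fits (8, 5, 5); releases (2, 0, 0), pool now (10, 5, 5)
  W8: need (6, 3, 2) fits (10, 5, 5); releases (2, 2, 1), pool now (12, 7, 6)


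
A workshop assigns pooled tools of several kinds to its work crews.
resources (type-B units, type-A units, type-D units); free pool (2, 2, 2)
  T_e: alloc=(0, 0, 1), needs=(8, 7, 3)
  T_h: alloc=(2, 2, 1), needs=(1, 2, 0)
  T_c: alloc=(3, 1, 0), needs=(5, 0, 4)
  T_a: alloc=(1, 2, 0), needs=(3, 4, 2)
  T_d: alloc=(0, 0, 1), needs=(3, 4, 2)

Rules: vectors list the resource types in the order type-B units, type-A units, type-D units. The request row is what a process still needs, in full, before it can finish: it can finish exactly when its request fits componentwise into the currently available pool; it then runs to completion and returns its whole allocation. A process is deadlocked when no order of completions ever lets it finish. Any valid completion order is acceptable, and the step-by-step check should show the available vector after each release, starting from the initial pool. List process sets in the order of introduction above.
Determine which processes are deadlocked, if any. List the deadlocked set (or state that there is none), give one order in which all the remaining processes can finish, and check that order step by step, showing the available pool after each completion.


Nothing here is deadlocked.
Key observation: T_h fits the free pool immediately, and its release cascades until everyone finishes.
One completion order for the rest: T_h, T_a, T_d, T_c, T_e. Walking it through:
  pool = (2, 2, 2)
  run T_h (needs (1, 2, 0), free (2, 2, 2)); after release of (2, 2, 1) the pool is (4, 4, 3)
  run T_a (needs (3, 4, 2), free (4, 4, 3)); after release of (1, 2, 0) the pool is (5, 6, 3)
  run T_d (needs (3, 4, 2), free (5, 6, 3)); after release of (0, 0, 1) the pool is (5, 6, 4)
  run T_c (needs (5, 0, 4), free (5, 6, 4)); after release of (3, 1, 0) the pool is (8, 7, 4)
  run T_e (needs (8, 7, 3), free (8, 7, 4)); after release of (0, 0, 1) the pool is (8, 7, 5)


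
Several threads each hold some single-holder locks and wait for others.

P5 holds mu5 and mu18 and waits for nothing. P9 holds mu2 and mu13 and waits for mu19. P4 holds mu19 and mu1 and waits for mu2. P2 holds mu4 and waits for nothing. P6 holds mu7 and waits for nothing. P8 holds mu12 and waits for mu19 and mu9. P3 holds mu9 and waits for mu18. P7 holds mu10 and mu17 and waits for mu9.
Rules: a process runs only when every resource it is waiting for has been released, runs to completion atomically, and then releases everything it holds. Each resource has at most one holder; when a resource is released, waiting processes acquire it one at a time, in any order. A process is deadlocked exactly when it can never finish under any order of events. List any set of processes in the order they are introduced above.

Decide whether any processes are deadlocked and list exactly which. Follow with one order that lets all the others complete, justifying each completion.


Deadlocked: P9, P4 and P8.
Key observation: the cycle P9 -> P4 -> P9 can never break — each member waits on the next; P8 waits into the deadlock from upstream.
One completion order for the rest: P5, P3, P6, P7, P2.
Walking it through:
  run P5 (it waits on nothing); releases mu5 and mu18
  run P3 (all its waits — mu18 — are resolved); releases mu9
  run P6 (it waits on nothing); releases mu7
  run P7 (all its waits — mu9 — are resolved); releases mu10 and mu17
  run P2 (it waits on nothing); releases mu4


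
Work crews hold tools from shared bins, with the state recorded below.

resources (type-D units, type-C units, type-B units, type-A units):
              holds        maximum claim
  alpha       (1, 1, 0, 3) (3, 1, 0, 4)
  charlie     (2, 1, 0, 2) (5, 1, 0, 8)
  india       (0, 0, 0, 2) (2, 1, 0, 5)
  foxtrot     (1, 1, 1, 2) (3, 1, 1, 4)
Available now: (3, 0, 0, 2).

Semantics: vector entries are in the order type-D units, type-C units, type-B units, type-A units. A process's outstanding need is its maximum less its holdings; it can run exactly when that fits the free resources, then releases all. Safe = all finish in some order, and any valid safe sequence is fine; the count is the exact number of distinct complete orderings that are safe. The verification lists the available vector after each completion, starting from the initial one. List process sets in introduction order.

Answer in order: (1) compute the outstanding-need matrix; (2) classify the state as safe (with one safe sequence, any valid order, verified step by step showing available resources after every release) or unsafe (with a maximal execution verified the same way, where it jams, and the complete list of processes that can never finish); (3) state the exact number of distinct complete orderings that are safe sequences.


(1) Remaining need (order type-D units, type-C units, type-B units, type-A units):
  alpha: (2, 0, 0, 1)
  charlie: (3, 0, 0, 6)
  india: (2, 1, 0, 3)
  foxtrot: (2, 0, 0, 2)
(2) The state is SAFE; one workable sequence: alpha, india, charlie, foxtrot.
Key observation: the order's first zero-slack moment is india ((2, 1, 0, 3) needed, (4, 1, 0, 5) free — a requested resource with nothing to spare).
Step-by-step check:
  pool = (3, 0, 0, 2)
  alpha needs (2, 0, 0, 1) <= (3, 0, 0, 2) -> finishes; pool += (1, 1, 0, 3) = (4, 1, 0, 5)
  india needs (2, 1, 0, 3) <= (4, 1, 0, 5) -> finishes; pool += (0, 0, 0, 2) = (4, 1, 0, 7)
  charlie needs (3, 0, 0, 6) <= (4, 1, 0, 7) -> finishes; pool += (2, 1, 0, 2) = (6, 2, 0, 9)
  foxtrot needs (2, 0, 0, 2) <= (6, 2, 0, 9) -> finishes; pool += (1, 1, 1, 2) = (7, 3, 1, 11)
(3) The exact count: 8 of the possible complete orderings are safe sequences.
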